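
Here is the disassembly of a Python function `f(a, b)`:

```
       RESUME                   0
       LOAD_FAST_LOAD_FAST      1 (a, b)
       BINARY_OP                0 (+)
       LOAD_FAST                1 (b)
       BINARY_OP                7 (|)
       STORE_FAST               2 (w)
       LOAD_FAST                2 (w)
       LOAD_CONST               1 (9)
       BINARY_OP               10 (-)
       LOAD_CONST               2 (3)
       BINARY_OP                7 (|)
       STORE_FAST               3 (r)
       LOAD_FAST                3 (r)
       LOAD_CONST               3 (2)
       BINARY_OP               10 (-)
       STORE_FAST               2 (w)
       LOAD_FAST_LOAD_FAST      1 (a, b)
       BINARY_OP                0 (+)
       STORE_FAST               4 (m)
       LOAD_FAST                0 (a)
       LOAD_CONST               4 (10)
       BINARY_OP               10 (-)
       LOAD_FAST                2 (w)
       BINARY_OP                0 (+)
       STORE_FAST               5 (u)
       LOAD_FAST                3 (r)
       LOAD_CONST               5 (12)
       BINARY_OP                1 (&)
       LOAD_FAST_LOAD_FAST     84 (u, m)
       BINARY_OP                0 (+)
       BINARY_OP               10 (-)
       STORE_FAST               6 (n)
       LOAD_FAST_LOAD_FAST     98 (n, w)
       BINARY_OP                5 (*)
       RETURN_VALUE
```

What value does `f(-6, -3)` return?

LOAD_FAST_LOAD_FAST a,b → push -6,-3. Stack: [-6, -3]
BINARY_OP + → -6 + -3 = -9. Stack: [-9]
LOAD_FAST b → push -3. Stack: [-9, -3]
BINARY_OP | → -9 | -3 = -1. Stack: [-1]
STORE_FAST w → w=-1. Stack: []
LOAD_FAST w → push -1. Stack: [-1]
LOAD_CONST → push 9. Stack: [-1, 9]
BINARY_OP - → -1 - 9 = -10. Stack: [-10]
LOAD_CONST → push 3. Stack: [-10, 3]
BINARY_OP | → -10 | 3 = -9. Stack: [-9]
STORE_FAST r → r=-9. Stack: []
LOAD_FAST r → push -9. Stack: [-9]
LOAD_CONST → push 2. Stack: [-9, 2]
BINARY_OP - → -9 - 2 = -11. Stack: [-11]
STORE_FAST w → w=-11. Stack: []
LOAD_FAST_LOAD_FAST a,b → push -6,-3. Stack: [-6, -3]
BINARY_OP + → -6 + -3 = -9. Stack: [-9]
STORE_FAST m → m=-9. Stack: []
LOAD_FAST a → push -6. Stack: [-6]
LOAD_CONST → push 10. Stack: [-6, 10]
BINARY_OP - → -6 - 10 = -16. Stack: [-16]
LOAD_FAST w → push -11. Stack: [-16, -11]
BINARY_OP + → -16 + -11 = -27. Stack: [-27]
STORE_FAST u → u=-27. Stack: []
LOAD_FAST r → push -9. Stack: [-9]
LOAD_CONST → push 12. Stack: [-9, 12]
BINARY_OP & → -9 & 12 = 4. Stack: [4]
LOAD_FAST_LOAD_FAST u,m → push -27,-9. Stack: [4, -27, -9]
BINARY_OP + → -27 + -9 = -36. Stack: [4, -36]
BINARY_OP - → 4 - -36 = 40. Stack: [40]
STORE_FAST n → n=40. Stack: []
LOAD_FAST_LOAD_FAST n,w → push 40,-11. Stack: [40, -11]
BINARY_OP * → 40 * -11 = -440. Stack: [-440]
RETURN_VALUE → return -440.

-440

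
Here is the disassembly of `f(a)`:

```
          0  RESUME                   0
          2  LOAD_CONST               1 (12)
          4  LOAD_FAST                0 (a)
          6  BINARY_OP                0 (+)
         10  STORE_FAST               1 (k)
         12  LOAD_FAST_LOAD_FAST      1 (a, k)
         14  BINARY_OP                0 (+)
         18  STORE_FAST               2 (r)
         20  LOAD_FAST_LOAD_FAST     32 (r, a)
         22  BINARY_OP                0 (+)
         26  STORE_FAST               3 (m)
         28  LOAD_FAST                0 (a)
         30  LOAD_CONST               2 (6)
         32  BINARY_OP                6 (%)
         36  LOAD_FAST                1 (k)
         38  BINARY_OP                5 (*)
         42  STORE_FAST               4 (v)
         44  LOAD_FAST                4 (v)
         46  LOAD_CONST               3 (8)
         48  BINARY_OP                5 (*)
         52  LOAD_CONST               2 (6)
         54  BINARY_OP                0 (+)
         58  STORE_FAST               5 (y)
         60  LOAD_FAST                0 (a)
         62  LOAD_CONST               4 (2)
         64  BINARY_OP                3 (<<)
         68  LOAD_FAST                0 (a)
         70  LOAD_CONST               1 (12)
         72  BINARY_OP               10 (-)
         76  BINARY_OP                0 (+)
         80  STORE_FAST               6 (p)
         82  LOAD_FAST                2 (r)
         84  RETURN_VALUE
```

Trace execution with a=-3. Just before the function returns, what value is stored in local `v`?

27

LOAD_CONST → push 12. Stack: [12]
LOAD_FAST a → push -3. Stack: [12, -3]
BINARY_OP + → 12 + -3 = 9. Stack: [9]
STORE_FAST k → k=9. Stack: []
LOAD_FAST_LOAD_FAST a,k → push -3,9. Stack: [-3, 9]
BINARY_OP + → -3 + 9 = 6. Stack: [6]
STORE_FAST r → r=6. Stack: []
LOAD_FAST_LOAD_FAST r,a → push 6,-3. Stack: [6, -3]
BINARY_OP + → 6 + -3 = 3. Stack: [3]
STORE_FAST m → m=3. Stack: []
LOAD_FAST a → push -3. Stack: [-3]
LOAD_CONST → push 6. Stack: [-3, 6]
BINARY_OP % → -3 % 6 = 3. Stack: [3]
LOAD_FAST k → push 9. Stack: [3, 9]
BINARY_OP * → 3 * 9 = 27. Stack: [27]
STORE_FAST v → v=27. Stack: []
LOAD_FAST v → push 27. Stack: [27]
LOAD_CONST → push 8. Stack: [27, 8]
BINARY_OP * → 27 * 8 = 216. Stack: [216]
LOAD_CONST → push 6. Stack: [216, 6]
BINARY_OP + → 216 + 6 = 222. Stack: [222]
STORE_FAST y → y=222. Stack: []
LOAD_FAST a → push -3. Stack: [-3]
LOAD_CONST → push 2. Stack: [-3, 2]
BINARY_OP << → -3 << 2 = -12. Stack: [-12]
LOAD_FAST a → push -3. Stack: [-12, -3]
LOAD_CONST → push 12. Stack: [-12, -3, 12]
BINARY_OP - → -3 - 12 = -15. Stack: [-12, -15]
BINARY_OP + → -12 + -15 = -27. Stack: [-27]
STORE_FAST p → p=-27. Stack: []
LOAD_FAST r → push 6. Stack: [6]
RETURN_VALUE → return 6.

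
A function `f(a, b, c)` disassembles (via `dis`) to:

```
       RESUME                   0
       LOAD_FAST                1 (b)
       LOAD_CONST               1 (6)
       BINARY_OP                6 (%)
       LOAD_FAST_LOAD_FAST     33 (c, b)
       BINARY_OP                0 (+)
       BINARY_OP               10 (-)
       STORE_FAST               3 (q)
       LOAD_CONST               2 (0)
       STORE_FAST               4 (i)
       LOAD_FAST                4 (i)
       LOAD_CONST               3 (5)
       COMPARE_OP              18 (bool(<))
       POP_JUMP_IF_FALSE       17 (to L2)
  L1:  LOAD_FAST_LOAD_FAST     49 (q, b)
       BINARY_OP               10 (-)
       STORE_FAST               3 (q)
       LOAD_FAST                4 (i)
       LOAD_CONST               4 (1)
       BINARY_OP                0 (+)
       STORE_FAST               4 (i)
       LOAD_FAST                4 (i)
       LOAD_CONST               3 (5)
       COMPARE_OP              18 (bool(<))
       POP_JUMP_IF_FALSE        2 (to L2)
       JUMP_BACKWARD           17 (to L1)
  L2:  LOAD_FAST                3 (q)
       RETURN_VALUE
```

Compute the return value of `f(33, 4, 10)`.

LOAD_FAST b → push 4
LOAD_CONST → push 6
BINARY_OP % → 4 % 6 = 4
LOAD_FAST_LOAD_FAST c,b → push 10,4
BINARY_OP + → 10 + 4 = 14
BINARY_OP - → 4 - 14 = -10
STORE_FAST q → q=-10
LOAD_CONST → push 0
STORE_FAST i → i=0
LOAD_FAST i → push 0
LOAD_CONST → push 5
COMPARE_OP bool(<) → 0 vs 5 = True
POP_JUMP_IF_FALSE → pop True; no jump
LOAD_FAST_LOAD_FAST q,b → push -10,4
BINARY_OP - → -10 - 4 = -14
STORE_FAST q → q=-14
LOAD_FAST i → push 0
LOAD_CONST → push 1
BINARY_OP + → 0 + 1 = 1
STORE_FAST i → i=1
LOAD_FAST i → push 1
LOAD_CONST → push 5
COMPARE_OP bool(<) → 1 vs 5 = True
POP_JUMP_IF_FALSE → pop True; no jump
LOAD_FAST_LOAD_FAST q,b → push -14,4
BINARY_OP - → -14 - 4 = -18
STORE_FAST q → q=-18
LOAD_FAST i → push 1
LOAD_CONST → push 1
BINARY_OP + → 1 + 1 = 2
STORE_FAST i → i=2
LOAD_FAST i → push 2
LOAD_CONST → push 5
COMPARE_OP bool(<) → 2 vs 5 = True
POP_JUMP_IF_FALSE → pop True; no jump
LOAD_FAST_LOAD_FAST q,b → push -18,4
BINARY_OP - → -18 - 4 = -22
STORE_FAST q → q=-22
LOAD_FAST i → push 2
LOAD_CONST → push 1
BINARY_OP + → 2 + 1 = 3
STORE_FAST i → i=3
LOAD_FAST i → push 3
LOAD_CONST → push 5
COMPARE_OP bool(<) → 3 vs 5 = True
POP_JUMP_IF_FALSE → pop True; no jump
LOAD_FAST_LOAD_FAST q,b → push -22,4
BINARY_OP - → -22 - 4 = -26
STORE_FAST q → q=-26
LOAD_FAST i → push 3
LOAD_CONST → push 1
BINARY_OP + → 3 + 1 = 4
STORE_FAST i → i=4
LOAD_FAST i → push 4
LOAD_CONST → push 5
COMPARE_OP bool(<) → 4 vs 5 = True
POP_JUMP_IF_FALSE → pop True; no jump
LOAD_FAST_LOAD_FAST q,b → push -26,4
BINARY_OP - → -26 - 4 = -30
STORE_FAST q → q=-30
LOAD_FAST i → push 4
LOAD_CONST → push 1
BINARY_OP + → 4 + 1 = 5
STORE_FAST i → i=5
LOAD_FAST i → push 5
LOAD_CONST → push 5
COMPARE_OP bool(<) → 5 vs 5 = False
POP_JUMP_IF_FALSE → pop False; jump
LOAD_FAST q → push -30
RETURN_VALUE → return -30.

-30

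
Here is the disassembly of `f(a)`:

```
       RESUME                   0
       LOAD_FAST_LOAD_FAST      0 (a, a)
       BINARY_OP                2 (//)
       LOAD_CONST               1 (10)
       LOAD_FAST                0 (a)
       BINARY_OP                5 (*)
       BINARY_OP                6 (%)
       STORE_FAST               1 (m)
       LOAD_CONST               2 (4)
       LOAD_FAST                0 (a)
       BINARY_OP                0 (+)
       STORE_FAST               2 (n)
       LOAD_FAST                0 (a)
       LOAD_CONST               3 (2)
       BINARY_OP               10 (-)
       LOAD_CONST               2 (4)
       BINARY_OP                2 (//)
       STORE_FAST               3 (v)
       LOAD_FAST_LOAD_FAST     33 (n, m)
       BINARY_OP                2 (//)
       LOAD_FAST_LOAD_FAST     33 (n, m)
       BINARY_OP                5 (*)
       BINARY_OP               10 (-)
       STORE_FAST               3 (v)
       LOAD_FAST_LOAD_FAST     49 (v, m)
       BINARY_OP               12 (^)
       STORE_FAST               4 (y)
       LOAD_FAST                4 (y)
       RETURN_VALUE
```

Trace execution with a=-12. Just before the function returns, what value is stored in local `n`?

-8

LOAD_FAST_LOAD_FAST a,a → push -12,-12. Stack: [-12, -12]
BINARY_OP // → -12 // -12 = 1. Stack: [1]
LOAD_CONST → push 10. Stack: [1, 10]
LOAD_FAST a → push -12. Stack: [1, 10, -12]
BINARY_OP * → 10 * -12 = -120. Stack: [1, -120]
BINARY_OP % → 1 % -120 = -119. Stack: [-119]
STORE_FAST m → m=-119. Stack: []
LOAD_CONST → push 4. Stack: [4]
LOAD_FAST a → push -12. Stack: [4, -12]
BINARY_OP + → 4 + -12 = -8. Stack: [-8]
STORE_FAST n → n=-8. Stack: []
LOAD_FAST a → push -12. Stack: [-12]
LOAD_CONST → push 2. Stack: [-12, 2]
BINARY_OP - → -12 - 2 = -14. Stack: [-14]
LOAD_CONST → push 4. Stack: [-14, 4]
BINARY_OP // → -14 // 4 = -4. Stack: [-4]
STORE_FAST v → v=-4. Stack: []
LOAD_FAST_LOAD_FAST n,m → push -8,-119. Stack: [-8, -119]
BINARY_OP // → -8 // -119 = 0. Stack: [0]
LOAD_FAST_LOAD_FAST n,m → push -8,-119. Stack: [0, -8, -119]
BINARY_OP * → -8 * -119 = 952. Stack: [0, 952]
BINARY_OP - → 0 - 952 = -952. Stack: [-952]
STORE_FAST v → v=-952. Stack: []
LOAD_FAST_LOAD_FAST v,m → push -952,-119. Stack: [-952, -119]
BINARY_OP ^ → -952 ^ -119 = 961. Stack: [961]
STORE_FAST y → y=961. Stack: []
LOAD_FAST y → push 961. Stack: [961]
RETURN_VALUE → return 961.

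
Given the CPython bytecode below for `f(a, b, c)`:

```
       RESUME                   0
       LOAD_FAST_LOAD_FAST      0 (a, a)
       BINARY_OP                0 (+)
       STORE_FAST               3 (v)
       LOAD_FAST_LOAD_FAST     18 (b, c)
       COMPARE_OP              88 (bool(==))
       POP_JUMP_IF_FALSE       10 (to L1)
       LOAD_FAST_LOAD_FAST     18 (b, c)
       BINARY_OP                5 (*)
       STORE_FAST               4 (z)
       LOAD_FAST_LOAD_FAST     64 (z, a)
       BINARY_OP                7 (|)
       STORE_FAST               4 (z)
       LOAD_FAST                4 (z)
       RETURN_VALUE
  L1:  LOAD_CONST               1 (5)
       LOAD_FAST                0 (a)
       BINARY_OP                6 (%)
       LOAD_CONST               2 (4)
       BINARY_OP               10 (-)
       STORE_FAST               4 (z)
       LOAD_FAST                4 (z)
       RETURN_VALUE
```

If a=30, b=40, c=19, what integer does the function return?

LOAD_FAST_LOAD_FAST a,a → push 30,30. Stack: [30, 30]
BINARY_OP + → 30 + 30 = 60. Stack: [60]
STORE_FAST v → v=60. Stack: []
LOAD_FAST_LOAD_FAST b,c → push 40,19. Stack: [40, 19]
COMPARE_OP bool(==) → 40 vs 19 = False. Stack: [False]
POP_JUMP_IF_FALSE → pop False; jump. Stack: []
LOAD_CONST → push 5. Stack: [5]
LOAD_FAST a → push 30. Stack: [5, 30]
BINARY_OP % → 5 % 30 = 5. Stack: [5]
LOAD_CONST → push 4. Stack: [5, 4]
BINARY_OP - → 5 - 4 = 1. Stack: [1]
STORE_FAST z → z=1. Stack: []
LOAD_FAST z → push 1. Stack: [1]
RETURN_VALUE → return 1.

1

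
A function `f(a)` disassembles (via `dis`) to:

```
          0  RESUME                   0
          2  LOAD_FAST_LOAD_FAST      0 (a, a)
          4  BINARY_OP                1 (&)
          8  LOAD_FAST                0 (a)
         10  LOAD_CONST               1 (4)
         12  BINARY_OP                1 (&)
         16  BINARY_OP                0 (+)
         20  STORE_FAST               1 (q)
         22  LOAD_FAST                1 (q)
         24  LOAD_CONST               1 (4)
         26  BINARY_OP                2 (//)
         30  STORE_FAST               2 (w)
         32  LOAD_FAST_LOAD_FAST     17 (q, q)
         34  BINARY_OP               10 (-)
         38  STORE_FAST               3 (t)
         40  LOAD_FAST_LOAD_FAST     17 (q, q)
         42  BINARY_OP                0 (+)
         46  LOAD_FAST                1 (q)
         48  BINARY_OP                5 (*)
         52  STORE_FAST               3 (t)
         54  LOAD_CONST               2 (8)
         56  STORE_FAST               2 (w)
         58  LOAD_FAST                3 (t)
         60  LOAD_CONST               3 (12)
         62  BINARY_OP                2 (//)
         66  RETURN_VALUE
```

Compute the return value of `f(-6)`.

6

LOAD_FAST_LOAD_FAST a,a → push -6,-6. Stack: [-6, -6]
BINARY_OP & → -6 & -6 = -6. Stack: [-6]
LOAD_FAST a → push -6. Stack: [-6, -6]
LOAD_CONST → push 4. Stack: [-6, -6, 4]
BINARY_OP & → -6 & 4 = 0. Stack: [-6, 0]
BINARY_OP + → -6 + 0 = -6. Stack: [-6]
STORE_FAST q → q=-6. Stack: []
LOAD_FAST q → push -6. Stack: [-6]
LOAD_CONST → push 4. Stack: [-6, 4]
BINARY_OP // → -6 // 4 = -2. Stack: [-2]
STORE_FAST w → w=-2. Stack: []
LOAD_FAST_LOAD_FAST q,q → push -6,-6. Stack: [-6, -6]
BINARY_OP - → -6 - -6 = 0. Stack: [0]
STORE_FAST t → t=0. Stack: []
LOAD_FAST_LOAD_FAST q,q → push -6,-6. Stack: [-6, -6]
BINARY_OP + → -6 + -6 = -12. Stack: [-12]
LOAD_FAST q → push -6. Stack: [-12, -6]
BINARY_OP * → -12 * -6 = 72. Stack: [72]
STORE_FAST t → t=72. Stack: []
LOAD_CONST → push 8. Stack: [8]
STORE_FAST w → w=8. Stack: []
LOAD_FAST t → push 72. Stack: [72]
LOAD_CONST → push 12. Stack: [72, 12]
BINARY_OP // → 72 // 12 = 6. Stack: [6]
RETURN_VALUE → return 6.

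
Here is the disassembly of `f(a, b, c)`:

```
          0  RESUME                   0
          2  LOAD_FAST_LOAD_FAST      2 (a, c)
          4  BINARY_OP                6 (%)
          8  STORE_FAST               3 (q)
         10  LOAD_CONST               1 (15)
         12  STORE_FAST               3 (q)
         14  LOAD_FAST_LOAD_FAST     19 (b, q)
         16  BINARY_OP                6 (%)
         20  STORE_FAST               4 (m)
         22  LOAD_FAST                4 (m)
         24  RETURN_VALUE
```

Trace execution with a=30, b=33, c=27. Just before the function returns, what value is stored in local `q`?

LOAD_FAST_LOAD_FAST a,c → push 30,27. Stack: [30, 27]
BINARY_OP % → 30 % 27 = 3. Stack: [3]
STORE_FAST q → q=3. Stack: []
LOAD_CONST → push 15. Stack: [15]
STORE_FAST q → q=15. Stack: []
LOAD_FAST_LOAD_FAST b,q → push 33,15. Stack: [33, 15]
BINARY_OP % → 33 % 15 = 3. Stack: [3]
STORE_FAST m → m=3. Stack: []
LOAD_FAST m → push 3. Stack: [3]
RETURN_VALUE → return 3.

15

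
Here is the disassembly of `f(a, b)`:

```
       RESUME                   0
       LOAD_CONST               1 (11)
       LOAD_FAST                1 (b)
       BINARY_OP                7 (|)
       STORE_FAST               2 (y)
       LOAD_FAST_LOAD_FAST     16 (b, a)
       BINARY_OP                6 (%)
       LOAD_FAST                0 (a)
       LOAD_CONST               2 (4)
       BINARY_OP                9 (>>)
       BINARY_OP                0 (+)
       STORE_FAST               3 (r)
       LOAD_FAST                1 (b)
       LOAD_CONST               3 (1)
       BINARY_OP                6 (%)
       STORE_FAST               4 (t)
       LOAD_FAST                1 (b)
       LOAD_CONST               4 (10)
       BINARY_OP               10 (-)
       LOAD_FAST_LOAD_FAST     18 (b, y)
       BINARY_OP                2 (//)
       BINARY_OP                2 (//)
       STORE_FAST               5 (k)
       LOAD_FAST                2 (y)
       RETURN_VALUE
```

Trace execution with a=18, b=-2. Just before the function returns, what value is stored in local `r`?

LOAD_CONST → push 11. Stack: [11]
LOAD_FAST b → push -2. Stack: [11, -2]
BINARY_OP | → 11 | -2 = -1. Stack: [-1]
STORE_FAST y → y=-1. Stack: []
LOAD_FAST_LOAD_FAST b,a → push -2,18. Stack: [-2, 18]
BINARY_OP % → -2 % 18 = 16. Stack: [16]
LOAD_FAST a → push 18. Stack: [16, 18]
LOAD_CONST → push 4. Stack: [16, 18, 4]
BINARY_OP >> → 18 >> 4 = 1. Stack: [16, 1]
BINARY_OP + → 16 + 1 = 17. Stack: [17]
STORE_FAST r → r=17. Stack: []
LOAD_FAST b → push -2. Stack: [-2]
LOAD_CONST → push 1. Stack: [-2, 1]
BINARY_OP % → -2 % 1 = 0. Stack: [0]
STORE_FAST t → t=0. Stack: []
LOAD_FAST b → push -2. Stack: [-2]
LOAD_CONST → push 10. Stack: [-2, 10]
BINARY_OP - → -2 - 10 = -12. Stack: [-12]
LOAD_FAST_LOAD_FAST b,y → push -2,-1. Stack: [-12, -2, -1]
BINARY_OP // → -2 // -1 = 2. Stack: [-12, 2]
BINARY_OP // → -12 // 2 = -6. Stack: [-6]
STORE_FAST k → k=-6. Stack: []
LOAD_FAST y → push -1. Stack: [-1]
RETURN_VALUE → return -1.

17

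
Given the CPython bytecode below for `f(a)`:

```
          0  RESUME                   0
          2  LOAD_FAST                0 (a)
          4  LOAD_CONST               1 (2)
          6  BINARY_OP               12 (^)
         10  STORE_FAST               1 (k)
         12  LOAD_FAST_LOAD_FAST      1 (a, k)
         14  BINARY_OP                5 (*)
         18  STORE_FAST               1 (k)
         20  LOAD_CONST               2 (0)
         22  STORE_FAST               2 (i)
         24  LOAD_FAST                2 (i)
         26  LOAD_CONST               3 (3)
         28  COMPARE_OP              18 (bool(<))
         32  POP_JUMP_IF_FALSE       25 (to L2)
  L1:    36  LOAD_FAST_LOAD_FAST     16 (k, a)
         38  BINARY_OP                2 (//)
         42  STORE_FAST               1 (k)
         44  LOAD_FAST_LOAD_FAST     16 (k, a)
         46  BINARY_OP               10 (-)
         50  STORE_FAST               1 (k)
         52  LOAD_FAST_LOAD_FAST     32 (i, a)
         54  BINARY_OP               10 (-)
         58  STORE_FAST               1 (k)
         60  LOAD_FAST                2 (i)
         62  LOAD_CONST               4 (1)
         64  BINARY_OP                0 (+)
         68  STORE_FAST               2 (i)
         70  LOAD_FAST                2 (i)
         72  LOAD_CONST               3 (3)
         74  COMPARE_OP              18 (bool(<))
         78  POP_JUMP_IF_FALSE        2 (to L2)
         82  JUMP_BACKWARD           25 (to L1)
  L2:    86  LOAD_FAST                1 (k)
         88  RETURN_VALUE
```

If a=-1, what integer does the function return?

3

LOAD_FAST a → push -1
LOAD_CONST → push 2
BINARY_OP ^ → -1 ^ 2 = -3
STORE_FAST k → k=-3
LOAD_FAST_LOAD_FAST a,k → push -1,-3
BINARY_OP * → -1 * -3 = 3
STORE_FAST k → k=3
LOAD_CONST → push 0
STORE_FAST i → i=0
LOAD_FAST i → push 0
LOAD_CONST → push 3
COMPARE_OP bool(<) → 0 vs 3 = True
POP_JUMP_IF_FALSE → pop True; no jump
LOAD_FAST_LOAD_FAST k,a → push 3,-1
BINARY_OP // → 3 // -1 = -3
STORE_FAST k → k=-3
LOAD_FAST_LOAD_FAST k,a → push -3,-1
BINARY_OP - → -3 - -1 = -2
STORE_FAST k → k=-2
LOAD_FAST_LOAD_FAST i,a → push 0,-1
BINARY_OP - → 0 - -1 = 1
STORE_FAST k → k=1
LOAD_FAST i → push 0
LOAD_CONST → push 1
BINARY_OP + → 0 + 1 = 1
STORE_FAST i → i=1
LOAD_FAST i → push 1
LOAD_CONST → push 3
COMPARE_OP bool(<) → 1 vs 3 = True
POP_JUMP_IF_FALSE → pop True; no jump
LOAD_FAST_LOAD_FAST k,a → push 1,-1
BINARY_OP // → 1 // -1 = -1
STORE_FAST k → k=-1
LOAD_FAST_LOAD_FAST k,a → push -1,-1
BINARY_OP - → -1 - -1 = 0
STORE_FAST k → k=0
LOAD_FAST_LOAD_FAST i,a → push 1,-1
BINARY_OP - → 1 - -1 = 2
STORE_FAST k → k=2
LOAD_FAST i → push 1
LOAD_CONST → push 1
BINARY_OP + → 1 + 1 = 2
STORE_FAST i → i=2
LOAD_FAST i → push 2
LOAD_CONST → push 3
COMPARE_OP bool(<) → 2 vs 3 = True
POP_JUMP_IF_FALSE → pop True; no jump
LOAD_FAST_LOAD_FAST k,a → push 2,-1
BINARY_OP // → 2 // -1 = -2
STORE_FAST k → k=-2
LOAD_FAST_LOAD_FAST k,a → push -2,-1
BINARY_OP - → -2 - -1 = -1
STORE_FAST k → k=-1
LOAD_FAST_LOAD_FAST i,a → push 2,-1
BINARY_OP - → 2 - -1 = 3
STORE_FAST k → k=3
LOAD_FAST i → push 2
LOAD_CONST → push 1
BINARY_OP + → 2 + 1 = 3
STORE_FAST i → i=3
LOAD_FAST i → push 3
LOAD_CONST → push 3
COMPARE_OP bool(<) → 3 vs 3 = False
POP_JUMP_IF_FALSE → pop False; jump
LOAD_FAST k → push 3
RETURN_VALUE → return 3.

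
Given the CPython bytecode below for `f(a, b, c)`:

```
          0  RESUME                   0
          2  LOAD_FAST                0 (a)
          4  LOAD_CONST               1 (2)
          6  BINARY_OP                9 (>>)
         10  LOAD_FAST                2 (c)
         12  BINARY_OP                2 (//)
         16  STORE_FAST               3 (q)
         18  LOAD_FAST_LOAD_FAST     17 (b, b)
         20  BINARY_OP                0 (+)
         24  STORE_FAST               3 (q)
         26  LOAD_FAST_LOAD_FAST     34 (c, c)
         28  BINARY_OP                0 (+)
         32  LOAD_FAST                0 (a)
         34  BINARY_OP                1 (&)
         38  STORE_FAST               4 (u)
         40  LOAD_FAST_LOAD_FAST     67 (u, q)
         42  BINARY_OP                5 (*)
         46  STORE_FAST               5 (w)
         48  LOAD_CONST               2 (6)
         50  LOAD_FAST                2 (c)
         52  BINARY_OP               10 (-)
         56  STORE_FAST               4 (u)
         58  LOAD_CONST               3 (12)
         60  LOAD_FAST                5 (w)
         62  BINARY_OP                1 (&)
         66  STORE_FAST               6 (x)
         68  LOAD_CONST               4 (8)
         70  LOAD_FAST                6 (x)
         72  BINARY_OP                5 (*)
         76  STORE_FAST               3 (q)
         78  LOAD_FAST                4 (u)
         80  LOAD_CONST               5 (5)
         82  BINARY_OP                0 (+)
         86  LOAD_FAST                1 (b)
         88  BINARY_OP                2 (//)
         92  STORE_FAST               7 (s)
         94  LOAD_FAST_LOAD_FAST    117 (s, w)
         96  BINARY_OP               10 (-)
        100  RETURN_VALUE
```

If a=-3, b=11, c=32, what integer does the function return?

-1410

LOAD_FAST a → push -3. Stack: [-3]
LOAD_CONST → push 2. Stack: [-3, 2]
BINARY_OP >> → -3 >> 2 = -1. Stack: [-1]
LOAD_FAST c → push 32. Stack: [-1, 32]
BINARY_OP // → -1 // 32 = -1. Stack: [-1]
STORE_FAST q → q=-1. Stack: []
LOAD_FAST_LOAD_FAST b,b → push 11,11. Stack: [11, 11]
BINARY_OP + → 11 + 11 = 22. Stack: [22]
STORE_FAST q → q=22. Stack: []
LOAD_FAST_LOAD_FAST c,c → push 32,32. Stack: [32, 32]
BINARY_OP + → 32 + 32 = 64. Stack: [64]
LOAD_FAST a → push -3. Stack: [64, -3]
BINARY_OP & → 64 & -3 = 64. Stack: [64]
STORE_FAST u → u=64. Stack: []
LOAD_FAST_LOAD_FAST u,q → push 64,22. Stack: [64, 22]
BINARY_OP * → 64 * 22 = 1408. Stack: [1408]
STORE_FAST w → w=1408. Stack: []
LOAD_CONST → push 6. Stack: [6]
LOAD_FAST c → push 32. Stack: [6, 32]
BINARY_OP - → 6 - 32 = -26. Stack: [-26]
STORE_FAST u → u=-26. Stack: []
LOAD_CONST → push 12. Stack: [12]
LOAD_FAST w → push 1408. Stack: [12, 1408]
BINARY_OP & → 12 & 1408 = 0. Stack: [0]
STORE_FAST x → x=0. Stack: []
LOAD_CONST → push 8. Stack: [8]
LOAD_FAST x → push 0. Stack: [8, 0]
BINARY_OP * → 8 * 0 = 0. Stack: [0]
STORE_FAST q → q=0. Stack: []
LOAD_FAST u → push -26. Stack: [-26]
LOAD_CONST → push 5. Stack: [-26, 5]
BINARY_OP + → -26 + 5 = -21. Stack: [-21]
LOAD_FAST b → push 11. Stack: [-21, 11]
BINARY_OP // → -21 // 11 = -2. Stack: [-2]
STORE_FAST s → s=-2. Stack: []
LOAD_FAST_LOAD_FAST s,w → push -2,1408. Stack: [-2, 1408]
BINARY_OP - → -2 - 1408 = -1410. Stack: [-1410]
RETURN_VALUE → return -1410.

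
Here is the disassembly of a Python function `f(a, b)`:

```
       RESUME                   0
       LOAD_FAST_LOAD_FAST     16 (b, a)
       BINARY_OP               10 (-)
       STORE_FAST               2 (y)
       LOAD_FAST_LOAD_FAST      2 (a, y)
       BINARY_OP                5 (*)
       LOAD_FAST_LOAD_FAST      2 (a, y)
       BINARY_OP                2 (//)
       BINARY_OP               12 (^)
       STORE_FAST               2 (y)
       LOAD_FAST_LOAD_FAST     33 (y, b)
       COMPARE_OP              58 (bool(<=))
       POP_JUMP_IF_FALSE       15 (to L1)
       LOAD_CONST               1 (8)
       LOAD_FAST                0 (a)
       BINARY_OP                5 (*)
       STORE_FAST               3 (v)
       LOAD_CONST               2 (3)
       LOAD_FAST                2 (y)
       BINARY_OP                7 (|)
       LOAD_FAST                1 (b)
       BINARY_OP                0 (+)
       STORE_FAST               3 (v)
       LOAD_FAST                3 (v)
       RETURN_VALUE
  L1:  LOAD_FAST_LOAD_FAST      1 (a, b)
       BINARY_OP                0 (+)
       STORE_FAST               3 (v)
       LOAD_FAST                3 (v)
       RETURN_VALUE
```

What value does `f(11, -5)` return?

6

LOAD_FAST_LOAD_FAST b,a → push -5,11. Stack: [-5, 11]
BINARY_OP - → -5 - 11 = -16. Stack: [-16]
STORE_FAST y → y=-16. Stack: []
LOAD_FAST_LOAD_FAST a,y → push 11,-16. Stack: [11, -16]
BINARY_OP * → 11 * -16 = -176. Stack: [-176]
LOAD_FAST_LOAD_FAST a,y → push 11,-16. Stack: [-176, 11, -16]
BINARY_OP // → 11 // -16 = -1. Stack: [-176, -1]
BINARY_OP ^ → -176 ^ -1 = 175. Stack: [175]
STORE_FAST y → y=175. Stack: []
LOAD_FAST_LOAD_FAST y,b → push 175,-5. Stack: [175, -5]
COMPARE_OP bool(<=) → 175 vs -5 = False. Stack: [False]
POP_JUMP_IF_FALSE → pop False; jump. Stack: []
LOAD_FAST_LOAD_FAST a,b → push 11,-5. Stack: [11, -5]
BINARY_OP + → 11 + -5 = 6. Stack: [6]
STORE_FAST v → v=6. Stack: []
LOAD_FAST v → push 6. Stack: [6]
RETURN_VALUE → return 6.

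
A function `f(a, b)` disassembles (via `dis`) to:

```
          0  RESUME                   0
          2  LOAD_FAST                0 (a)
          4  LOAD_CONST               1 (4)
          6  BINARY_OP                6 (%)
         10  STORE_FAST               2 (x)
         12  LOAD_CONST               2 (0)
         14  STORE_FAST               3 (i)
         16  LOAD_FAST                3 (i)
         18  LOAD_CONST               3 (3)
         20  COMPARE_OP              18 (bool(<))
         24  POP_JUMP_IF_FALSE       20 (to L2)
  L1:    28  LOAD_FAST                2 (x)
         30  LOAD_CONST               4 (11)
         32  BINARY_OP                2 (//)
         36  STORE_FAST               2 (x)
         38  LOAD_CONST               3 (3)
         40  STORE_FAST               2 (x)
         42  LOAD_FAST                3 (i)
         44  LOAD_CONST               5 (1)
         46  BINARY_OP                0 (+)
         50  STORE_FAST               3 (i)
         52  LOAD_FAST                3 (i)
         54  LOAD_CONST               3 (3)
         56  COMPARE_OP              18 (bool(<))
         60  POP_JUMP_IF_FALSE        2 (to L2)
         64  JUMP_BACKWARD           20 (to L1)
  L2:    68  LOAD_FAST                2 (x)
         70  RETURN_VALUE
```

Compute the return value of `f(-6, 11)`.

3

LOAD_FAST a → push -6. Stack: [-6]
LOAD_CONST → push 4. Stack: [-6, 4]
BINARY_OP % → -6 % 4 = 2. Stack: [2]
STORE_FAST x → x=2. Stack: []
LOAD_CONST → push 0. Stack: [0]
STORE_FAST i → i=0. Stack: []
LOAD_FAST i → push 0. Stack: [0]
LOAD_CONST → push 3. Stack: [0, 3]
COMPARE_OP bool(<) → 0 vs 3 = True. Stack: [True]
POP_JUMP_IF_FALSE → pop True; no jump. Stack: []
LOAD_FAST x → push 2. Stack: [2]
LOAD_CONST → push 11. Stack: [2, 11]
BINARY_OP // → 2 // 11 = 0. Stack: [0]
STORE_FAST x → x=0. Stack: []
LOAD_CONST → push 3. Stack: [3]
STORE_FAST x → x=3. Stack: []
LOAD_FAST i → push 0. Stack: [0]
LOAD_CONST → push 1. Stack: [0, 1]
BINARY_OP + → 0 + 1 = 1. Stack: [1]
STORE_FAST i → i=1. Stack: []
LOAD_FAST i → push 1. Stack: [1]
LOAD_CONST → push 3. Stack: [1, 3]
COMPARE_OP bool(<) → 1 vs 3 = True. Stack: [True]
POP_JUMP_IF_FALSE → pop True; no jump. Stack: []
LOAD_FAST x → push 3. Stack: [3]
LOAD_CONST → push 11. Stack: [3, 11]
BINARY_OP // → 3 // 11 = 0. Stack: [0]
STORE_FAST x → x=0. Stack: []
LOAD_CONST → push 3. Stack: [3]
STORE_FAST x → x=3. Stack: []
LOAD_FAST i → push 1. Stack: [1]
LOAD_CONST → push 1. Stack: [1, 1]
BINARY_OP + → 1 + 1 = 2. Stack: [2]
STORE_FAST i → i=2. Stack: []
LOAD_FAST i → push 2. Stack: [2]
LOAD_CONST → push 3. Stack: [2, 3]
COMPARE_OP bool(<) → 2 vs 3 = True. Stack: [True]
POP_JUMP_IF_FALSE → pop True; no jump. Stack: []
LOAD_FAST x → push 3. Stack: [3]
LOAD_CONST → push 11. Stack: [3, 11]
BINARY_OP // → 3 // 11 = 0. Stack: [0]
STORE_FAST x → x=0. Stack: []
LOAD_CONST → push 3. Stack: [3]
STORE_FAST x → x=3. Stack: []
LOAD_FAST i → push 2. Stack: [2]
LOAD_CONST → push 1. Stack: [2, 1]
BINARY_OP + → 2 + 1 = 3. Stack: [3]
STORE_FAST i → i=3. Stack: []
LOAD_FAST i → push 3. Stack: [3]
LOAD_CONST → push 3. Stack: [3, 3]
COMPARE_OP bool(<) → 3 vs 3 = False. Stack: [False]
POP_JUMP_IF_FALSE → pop False; jump. Stack: []
LOAD_FAST x → push 3. Stack: [3]
RETURN_VALUE → return 3.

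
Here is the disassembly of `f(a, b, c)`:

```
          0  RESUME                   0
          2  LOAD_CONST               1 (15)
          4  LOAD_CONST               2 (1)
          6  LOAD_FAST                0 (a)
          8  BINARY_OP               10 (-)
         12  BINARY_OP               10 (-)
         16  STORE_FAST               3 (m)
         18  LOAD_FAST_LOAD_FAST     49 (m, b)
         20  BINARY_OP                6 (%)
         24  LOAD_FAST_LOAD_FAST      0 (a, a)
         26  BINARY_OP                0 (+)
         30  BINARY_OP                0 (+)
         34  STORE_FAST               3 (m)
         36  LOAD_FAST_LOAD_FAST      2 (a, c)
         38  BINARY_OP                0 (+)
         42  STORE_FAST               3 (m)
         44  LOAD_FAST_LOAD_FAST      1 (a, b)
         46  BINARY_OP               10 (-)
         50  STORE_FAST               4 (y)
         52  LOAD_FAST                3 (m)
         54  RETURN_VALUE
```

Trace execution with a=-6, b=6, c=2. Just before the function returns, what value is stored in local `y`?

LOAD_CONST → push 15. Stack: [15]
LOAD_CONST → push 1. Stack: [15, 1]
LOAD_FAST a → push -6. Stack: [15, 1, -6]
BINARY_OP - → 1 - -6 = 7. Stack: [15, 7]
BINARY_OP - → 15 - 7 = 8. Stack: [8]
STORE_FAST m → m=8. Stack: []
LOAD_FAST_LOAD_FAST m,b → push 8,6. Stack: [8, 6]
BINARY_OP % → 8 % 6 = 2. Stack: [2]
LOAD_FAST_LOAD_FAST a,a → push -6,-6. Stack: [2, -6, -6]
BINARY_OP + → -6 + -6 = -12. Stack: [2, -12]
BINARY_OP + → 2 + -12 = -10. Stack: [-10]
STORE_FAST m → m=-10. Stack: []
LOAD_FAST_LOAD_FAST a,c → push -6,2. Stack: [-6, 2]
BINARY_OP + → -6 + 2 = -4. Stack: [-4]
STORE_FAST m → m=-4. Stack: []
LOAD_FAST_LOAD_FAST a,b → push -6,6. Stack: [-6, 6]
BINARY_OP - → -6 - 6 = -12. Stack: [-12]
STORE_FAST y → y=-12. Stack: []
LOAD_FAST m → push -4. Stack: [-4]
RETURN_VALUE → return -4.

-12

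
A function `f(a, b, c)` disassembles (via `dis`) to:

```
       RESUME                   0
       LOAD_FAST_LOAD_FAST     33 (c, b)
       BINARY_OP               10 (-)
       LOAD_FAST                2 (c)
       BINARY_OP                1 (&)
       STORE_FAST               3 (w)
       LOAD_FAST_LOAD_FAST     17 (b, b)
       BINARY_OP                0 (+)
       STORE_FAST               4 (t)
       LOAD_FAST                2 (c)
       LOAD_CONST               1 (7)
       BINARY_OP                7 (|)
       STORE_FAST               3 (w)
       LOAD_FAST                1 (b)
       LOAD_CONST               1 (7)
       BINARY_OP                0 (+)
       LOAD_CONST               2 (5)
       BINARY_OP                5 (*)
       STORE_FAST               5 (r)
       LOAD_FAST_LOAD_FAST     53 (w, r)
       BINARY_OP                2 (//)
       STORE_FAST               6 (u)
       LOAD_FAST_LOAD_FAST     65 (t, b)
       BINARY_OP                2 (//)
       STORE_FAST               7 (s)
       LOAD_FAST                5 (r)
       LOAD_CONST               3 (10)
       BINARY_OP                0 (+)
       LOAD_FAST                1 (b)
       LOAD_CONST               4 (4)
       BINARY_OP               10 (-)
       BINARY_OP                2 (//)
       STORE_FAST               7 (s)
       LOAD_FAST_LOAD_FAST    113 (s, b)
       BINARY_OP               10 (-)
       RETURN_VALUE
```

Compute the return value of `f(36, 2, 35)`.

LOAD_FAST_LOAD_FAST c,b → push 35,2. Stack: [35, 2]
BINARY_OP - → 35 - 2 = 33. Stack: [33]
LOAD_FAST c → push 35. Stack: [33, 35]
BINARY_OP & → 33 & 35 = 33. Stack: [33]
STORE_FAST w → w=33. Stack: []
LOAD_FAST_LOAD_FAST b,b → push 2,2. Stack: [2, 2]
BINARY_OP + → 2 + 2 = 4. Stack: [4]
STORE_FAST t → t=4. Stack: []
LOAD_FAST c → push 35. Stack: [35]
LOAD_CONST → push 7. Stack: [35, 7]
BINARY_OP | → 35 | 7 = 39. Stack: [39]
STORE_FAST w → w=39. Stack: []
LOAD_FAST b → push 2. Stack: [2]
LOAD_CONST → push 7. Stack: [2, 7]
BINARY_OP + → 2 + 7 = 9. Stack: [9]
LOAD_CONST → push 5. Stack: [9, 5]
BINARY_OP * → 9 * 5 = 45. Stack: [45]
STORE_FAST r → r=45. Stack: []
LOAD_FAST_LOAD_FAST w,r → push 39,45. Stack: [39, 45]
BINARY_OP // → 39 // 45 = 0. Stack: [0]
STORE_FAST u → u=0. Stack: []
LOAD_FAST_LOAD_FAST t,b → push 4,2. Stack: [4, 2]
BINARY_OP // → 4 // 2 = 2. Stack: [2]
STORE_FAST s → s=2. Stack: []
LOAD_FAST r → push 45. Stack: [45]
LOAD_CONST → push 10. Stack: [45, 10]
BINARY_OP + → 45 + 10 = 55. Stack: [55]
LOAD_FAST b → push 2. Stack: [55, 2]
LOAD_CONST → push 4. Stack: [55, 2, 4]
BINARY_OP - → 2 - 4 = -2. Stack: [55, -2]
BINARY_OP // → 55 // -2 = -28. Stack: [-28]
STORE_FAST s → s=-28. Stack: []
LOAD_FAST_LOAD_FAST s,b → push -28,2. Stack: [-28, 2]
BINARY_OP - → -28 - 2 = -30. Stack: [-30]
RETURN_VALUE → return -30.

-30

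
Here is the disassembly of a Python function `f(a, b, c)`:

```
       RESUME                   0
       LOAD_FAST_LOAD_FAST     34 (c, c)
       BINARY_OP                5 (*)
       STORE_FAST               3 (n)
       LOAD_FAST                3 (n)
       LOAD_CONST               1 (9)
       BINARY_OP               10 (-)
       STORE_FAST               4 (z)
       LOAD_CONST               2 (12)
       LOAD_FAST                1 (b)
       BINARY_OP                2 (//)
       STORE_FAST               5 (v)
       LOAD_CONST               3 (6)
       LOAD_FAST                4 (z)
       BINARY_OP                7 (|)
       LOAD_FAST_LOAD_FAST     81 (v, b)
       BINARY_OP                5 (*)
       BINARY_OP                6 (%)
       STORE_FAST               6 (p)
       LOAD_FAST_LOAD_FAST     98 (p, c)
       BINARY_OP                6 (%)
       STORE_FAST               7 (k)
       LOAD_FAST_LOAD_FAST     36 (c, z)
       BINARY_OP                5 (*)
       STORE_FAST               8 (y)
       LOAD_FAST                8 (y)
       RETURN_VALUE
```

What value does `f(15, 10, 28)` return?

21700

LOAD_FAST_LOAD_FAST c,c → push 28,28. Stack: [28, 28]
BINARY_OP * → 28 * 28 = 784. Stack: [784]
STORE_FAST n → n=784. Stack: []
LOAD_FAST n → push 784. Stack: [784]
LOAD_CONST → push 9. Stack: [784, 9]
BINARY_OP - → 784 - 9 = 775. Stack: [775]
STORE_FAST z → z=775. Stack: []
LOAD_CONST → push 12. Stack: [12]
LOAD_FAST b → push 10. Stack: [12, 10]
BINARY_OP // → 12 // 10 = 1. Stack: [1]
STORE_FAST v → v=1. Stack: []
LOAD_CONST → push 6. Stack: [6]
LOAD_FAST z → push 775. Stack: [6, 775]
BINARY_OP | → 6 | 775 = 775. Stack: [775]
LOAD_FAST_LOAD_FAST v,b → push 1,10. Stack: [775, 1, 10]
BINARY_OP * → 1 * 10 = 10. Stack: [775, 10]
BINARY_OP % → 775 % 10 = 5. Stack: [5]
STORE_FAST p → p=5. Stack: []
LOAD_FAST_LOAD_FAST p,c → push 5,28. Stack: [5, 28]
BINARY_OP % → 5 % 28 = 5. Stack: [5]
STORE_FAST k → k=5. Stack: []
LOAD_FAST_LOAD_FAST c,z → push 28,775. Stack: [28, 775]
BINARY_OP * → 28 * 775 = 21700. Stack: [21700]
STORE_FAST y → y=21700. Stack: []
LOAD_FAST y → push 21700. Stack: [21700]
RETURN_VALUE → return 21700.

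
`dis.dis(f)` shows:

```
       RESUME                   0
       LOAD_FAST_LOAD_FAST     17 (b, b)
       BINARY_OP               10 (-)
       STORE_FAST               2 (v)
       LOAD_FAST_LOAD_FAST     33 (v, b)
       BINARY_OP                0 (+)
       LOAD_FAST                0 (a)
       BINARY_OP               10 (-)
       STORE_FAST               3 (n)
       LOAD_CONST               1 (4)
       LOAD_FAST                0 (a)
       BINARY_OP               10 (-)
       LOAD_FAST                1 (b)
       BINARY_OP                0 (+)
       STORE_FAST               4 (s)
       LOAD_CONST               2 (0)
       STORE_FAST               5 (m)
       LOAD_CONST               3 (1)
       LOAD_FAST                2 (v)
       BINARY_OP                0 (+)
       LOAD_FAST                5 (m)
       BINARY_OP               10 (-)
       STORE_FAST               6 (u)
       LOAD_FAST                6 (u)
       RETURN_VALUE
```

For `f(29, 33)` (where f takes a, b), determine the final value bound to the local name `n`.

LOAD_FAST_LOAD_FAST b,b → push 33,33. Stack: [33, 33]
BINARY_OP - → 33 - 33 = 0. Stack: [0]
STORE_FAST v → v=0. Stack: []
LOAD_FAST_LOAD_FAST v,b → push 0,33. Stack: [0, 33]
BINARY_OP + → 0 + 33 = 33. Stack: [33]
LOAD_FAST a → push 29. Stack: [33, 29]
BINARY_OP - → 33 - 29 = 4. Stack: [4]
STORE_FAST n → n=4. Stack: []
LOAD_CONST → push 4. Stack: [4]
LOAD_FAST a → push 29. Stack: [4, 29]
BINARY_OP - → 4 - 29 = -25. Stack: [-25]
LOAD_FAST b → push 33. Stack: [-25, 33]
BINARY_OP + → -25 + 33 = 8. Stack: [8]
STORE_FAST s → s=8. Stack: []
LOAD_CONST → push 0. Stack: [0]
STORE_FAST m → m=0. Stack: []
LOAD_CONST → push 1. Stack: [1]
LOAD_FAST v → push 0. Stack: [1, 0]
BINARY_OP + → 1 + 0 = 1. Stack: [1]
LOAD_FAST m → push 0. Stack: [1, 0]
BINARY_OP - → 1 - 0 = 1. Stack: [1]
STORE_FAST u → u=1. Stack: []
LOAD_FAST u → push 1. Stack: [1]
RETURN_VALUE → return 1.

4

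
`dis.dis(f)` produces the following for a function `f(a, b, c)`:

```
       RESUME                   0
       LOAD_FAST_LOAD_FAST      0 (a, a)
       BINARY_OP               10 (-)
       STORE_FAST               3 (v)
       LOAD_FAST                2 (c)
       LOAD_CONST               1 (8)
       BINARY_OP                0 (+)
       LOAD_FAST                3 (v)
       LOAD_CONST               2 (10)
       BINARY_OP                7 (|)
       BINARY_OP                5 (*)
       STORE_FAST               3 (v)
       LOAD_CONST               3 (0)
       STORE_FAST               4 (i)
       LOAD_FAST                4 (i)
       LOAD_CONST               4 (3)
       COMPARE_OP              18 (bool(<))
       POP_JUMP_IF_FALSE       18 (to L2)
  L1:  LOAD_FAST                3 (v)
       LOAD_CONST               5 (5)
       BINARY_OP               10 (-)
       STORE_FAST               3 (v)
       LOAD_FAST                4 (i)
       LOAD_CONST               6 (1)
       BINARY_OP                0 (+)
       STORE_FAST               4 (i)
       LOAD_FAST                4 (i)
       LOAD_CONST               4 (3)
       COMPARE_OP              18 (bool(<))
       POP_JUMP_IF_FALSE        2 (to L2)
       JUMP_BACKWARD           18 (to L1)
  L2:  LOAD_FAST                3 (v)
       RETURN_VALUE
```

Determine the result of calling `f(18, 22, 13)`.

LOAD_FAST_LOAD_FAST a,a → push 18,18. Stack: [18, 18]
BINARY_OP - → 18 - 18 = 0. Stack: [0]
STORE_FAST v → v=0. Stack: []
LOAD_FAST c → push 13. Stack: [13]
LOAD_CONST → push 8. Stack: [13, 8]
BINARY_OP + → 13 + 8 = 21. Stack: [21]
LOAD_FAST v → push 0. Stack: [21, 0]
LOAD_CONST → push 10. Stack: [21, 0, 10]
BINARY_OP | → 0 | 10 = 10. Stack: [21, 10]
BINARY_OP * → 21 * 10 = 210. Stack: [210]
STORE_FAST v → v=210. Stack: []
LOAD_CONST → push 0. Stack: [0]
STORE_FAST i → i=0. Stack: []
LOAD_FAST i → push 0. Stack: [0]
LOAD_CONST → push 3. Stack: [0, 3]
COMPARE_OP bool(<) → 0 vs 3 = True. Stack: [True]
POP_JUMP_IF_FALSE → pop True; no jump. Stack: []
LOAD_FAST v → push 210. Stack: [210]
LOAD_CONST → push 5. Stack: [210, 5]
BINARY_OP - → 210 - 5 = 205. Stack: [205]
STORE_FAST v → v=205. Stack: []
LOAD_FAST i → push 0. Stack: [0]
LOAD_CONST → push 1. Stack: [0, 1]
BINARY_OP + → 0 + 1 = 1. Stack: [1]
STORE_FAST i → i=1. Stack: []
LOAD_FAST i → push 1. Stack: [1]
LOAD_CONST → push 3. Stack: [1, 3]
COMPARE_OP bool(<) → 1 vs 3 = True. Stack: [True]
POP_JUMP_IF_FALSE → pop True; no jump. Stack: []
LOAD_FAST v → push 205. Stack: [205]
LOAD_CONST → push 5. Stack: [205, 5]
BINARY_OP - → 205 - 5 = 200. Stack: [200]
STORE_FAST v → v=200. Stack: []
LOAD_FAST i → push 1. Stack: [1]
LOAD_CONST → push 1. Stack: [1, 1]
BINARY_OP + → 1 + 1 = 2. Stack: [2]
STORE_FAST i → i=2. Stack: []
LOAD_FAST i → push 2. Stack: [2]
LOAD_CONST → push 3. Stack: [2, 3]
COMPARE_OP bool(<) → 2 vs 3 = True. Stack: [True]
POP_JUMP_IF_FALSE → pop True; no jump. Stack: []
LOAD_FAST v → push 200. Stack: [200]
LOAD_CONST → push 5. Stack: [200, 5]
BINARY_OP - → 200 - 5 = 195. Stack: [195]
STORE_FAST v → v=195. Stack: []
LOAD_FAST i → push 2. Stack: [2]
LOAD_CONST → push 1. Stack: [2, 1]
BINARY_OP + → 2 + 1 = 3. Stack: [3]
STORE_FAST i → i=3. Stack: []
LOAD_FAST i → push 3. Stack: [3]
LOAD_CONST → push 3. Stack: [3, 3]
COMPARE_OP bool(<) → 3 vs 3 = False. Stack: [False]
POP_JUMP_IF_FALSE → pop False; jump. Stack: []
LOAD_FAST v → push 195. Stack: [195]
RETURN_VALUE → return 195.

195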